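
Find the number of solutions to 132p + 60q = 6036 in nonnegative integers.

9

gcd(132, 60):
  132 = 2·60 + 12
  60 = 5·12
so gcd(132, 60) = 12.
Back-substitute for Bézout coefficients:
  12 = 132 - 2·60
  ... = 132·(1) + 60·(-2)
Scale by 503: one solution is (503, -1006). Reduce p mod 5: (3, 94).
General: p = 3 + 5t, q = 94 - 11t.
p ≥ 0 ⇒ t ≥ 0; q ≥ 0 ⇒ t ≤ 8. So t ∈ [0, 8]: 9 solutions.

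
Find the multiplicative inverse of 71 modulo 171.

gcd(171, 71) = 1  (171 = 2·71 + 29, 71 = 2·29 + 13, 29 = 2·13 + 3, 13 = 4·3 + 1, 3 = 3·1).
Back-substituting, 71·(53) + 171·(-22) = 1.
So 71·53 ≡ 1 (mod 171), and 53 mod 171 = 53.

53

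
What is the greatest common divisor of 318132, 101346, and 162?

gcd(318132, 101346) = 6  (318132 = 3×101346 + 14094, 101346 = 7×14094 + 2688, 14094 = 5×2688 + 654, 2688 = 4×654 + 72, 654 = 9×72 + 6, 72 = 12×6).
gcd(6, 162) = 6.

6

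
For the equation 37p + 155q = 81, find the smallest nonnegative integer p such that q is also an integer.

153

gcd(155, 37) = 1  (155 = 4×37 + 7, 37 = 5×7 + 2, 7 = 3×2 + 1, 2 = 2×1).
1 divides 81, so solutions exist.
Back-substituting, 37×(-67) + 155×(16) = 1.
Scale by 81/1 = 81: (p₀, q₀) = (-5427, 1296).
General solution: p = -5427 + 155t, q = 1296 - 37t for integer t.
p ≥ 0: smallest is -5427 mod 155 = 153 (at t = 36), with q = -36.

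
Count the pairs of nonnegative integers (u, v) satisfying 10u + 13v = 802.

gcd(13, 10) = 1  (13 = 1·10 + 3, 10 = 3·3 + 1, 3 = 3·1).
Back-substituting, 10·(4) + 13·(-3) = 1.
Scale by 802: one solution is (3208, -2406). Reduce u mod 13: (10, 54).
General: u = 10 + 13t, v = 54 - 10t.
u ≥ 0 ⇒ t ≥ 0; v ≥ 0 ⇒ t ≤ 5. So t ∈ [0, 5]: 6 solutions.

6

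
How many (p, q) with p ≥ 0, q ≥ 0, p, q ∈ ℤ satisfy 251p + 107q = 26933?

gcd(251, 107) = 1.
By Bézout, 251·(-26) + 107·(61) = 1.
One solution: (57, 118).
General: p = 57 + 107t, q = 118 - 251t.
p ≥ 0 ⇒ t ≥ 0; q ≥ 0 ⇒ t ≤ 0. So t ∈ [0, 0]: 1 solution.

1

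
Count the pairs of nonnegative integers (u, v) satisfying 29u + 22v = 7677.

gcd(29, 22) = 1.
By Bézout, 29*(-3) + 22*(4) = 1.
One solution: (3, 345).
General: u = 3 + 22t, v = 345 - 29t.
u ≥ 0 ⇒ t ≥ 0; v ≥ 0 ⇒ t ≤ 11. So t ∈ [0, 11]: 12 solutions.

12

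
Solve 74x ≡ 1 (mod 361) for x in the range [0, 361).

gcd(361, 74) = 1.
By Bézout, 74·(161) + 361·(-33) = 1.
So 74·161 ≡ 1 (mod 361), and 161 mod 361 = 161.

161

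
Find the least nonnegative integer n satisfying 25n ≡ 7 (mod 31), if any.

gcd(31, 25) = 1.
1 divides 7, so solutions exist.
By Bézout, 25·(5) + 31·(-4) = 1.
So 25·(5) ≡ 1 (mod 31); multiply by 7: n ≡ 35 (mod 31).
Smallest nonnegative: n = 35 mod 31 = 4.

4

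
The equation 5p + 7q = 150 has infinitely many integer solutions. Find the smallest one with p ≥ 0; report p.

gcd(7, 5) = 1.
1 divides 150, so solutions exist.
By Bézout, 5×(3) + 7×(-2) = 1.
Scale by 150/1 = 150: (p₀, q₀) = (450, -300).
General solution: p = 450 + 7t, q = -300 - 5t for integer t.
p ≥ 0: smallest is 450 mod 7 = 2 (at t = -64), with q = 20.

2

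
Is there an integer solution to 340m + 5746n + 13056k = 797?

no

gcd(5746, 340) = 34.
gcd(34, 13056) = 34.
34 does not divide 797 (remainder 15), so no integer solutions.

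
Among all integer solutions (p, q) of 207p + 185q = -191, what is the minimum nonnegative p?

gcd(207, 185):
  207 = 1*185 + 22
  185 = 8*22 + 9
  22 = 2*9 + 4
  9 = 2*4 + 1
  4 = 4*1
so gcd(207, 185) = 1.
1 divides -191, so solutions exist.
Back-substitute for Bézout coefficients:
  1 = 9 - 2*4
  ... = 207*(-42) + 185*(47)
Scale by -191/1 = -191: (p₀, q₀) = (8022, -8977).
General solution: p = 8022 + 185t, q = -8977 - 207t for integer t.
p ≥ 0: smallest is 8022 mod 185 = 67 (at t = -43), with q = -76.

67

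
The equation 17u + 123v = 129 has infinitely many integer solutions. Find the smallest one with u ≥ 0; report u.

51

gcd(123, 17) = 1.
1 divides 129, so solutions exist.
By Bézout, 17·(29) + 123·(-4) = 1.
Scale by 129/1 = 129: (u₀, v₀) = (3741, -516).
General solution: u = 3741 + 123t, v = -516 - 17t for integer t.
u ≥ 0: smallest is 3741 mod 123 = 51 (at t = -30), with v = -6.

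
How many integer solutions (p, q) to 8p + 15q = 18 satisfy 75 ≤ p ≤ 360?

gcd(15, 8) = 1  (15 = 1×8 + 7, 8 = 1×7 + 1, 7 = 7×1).
Back-substituting, 8×(2) + 15×(-1) = 1.
Scale by 18: particular solution (36, -18); reduce p mod 15: (6, -2).
General solution: p = 6 + 15t, q = -2 - 8t for integer t.
75 ≤ 6 + 15t ≤ 360 gives t ∈ [5, 23], which is 19 values.

19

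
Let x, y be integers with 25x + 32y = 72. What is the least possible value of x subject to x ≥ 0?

8

gcd(32, 25):
  32 = 1×25 + 7
  25 = 3×7 + 4
  7 = 1×4 + 3
  4 = 1×3 + 1
  3 = 3×1
so gcd(32, 25) = 1.
1 divides 72, so solutions exist.
Back-substitute for Bézout coefficients:
  1 = 4 - 1×3
  ... = 25×(9) + 32×(-7)
Scale by 72/1 = 72: (x₀, y₀) = (648, -504).
General solution: x = 648 + 32t, y = -504 - 25t for integer t.
x ≥ 0: smallest is 648 mod 32 = 8 (at t = -20), with y = -4.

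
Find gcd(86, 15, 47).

gcd(86, 15) = 1  (86 = 5×15 + 11, 15 = 1×11 + 4, 11 = 2×4 + 3, 4 = 1×3 + 1, 3 = 3×1).
gcd(1, 47) = 1.

1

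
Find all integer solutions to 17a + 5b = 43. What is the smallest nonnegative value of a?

gcd(17, 5):
  17 = 3·5 + 2
  5 = 2·2 + 1
  2 = 2·1
so gcd(17, 5) = 1.
1 divides 43, so solutions exist.
Back-substitute for Bézout coefficients:
  1 = 5 - 2·2
  ... = 17·(-2) + 5·(7)
Scale by 43/1 = 43: (a₀, b₀) = (-86, 301).
General solution: a = -86 + 5t, b = 301 - 17t for integer t.
a ≥ 0: smallest is -86 mod 5 = 4 (at t = 18), with b = -5.

4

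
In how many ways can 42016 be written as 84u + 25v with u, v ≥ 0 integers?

20

gcd(84, 25) = 1  (84 = 3*25 + 9, 25 = 2*9 + 7, 9 = 1*7 + 2, 7 = 3*2 + 1, 2 = 2*1).
Back-substituting, 84*(-11) + 25*(37) = 1.
Scale by 42016: one solution is (-462176, 1554592). Reduce u mod 25: (24, 1600).
General: u = 24 + 25t, v = 1600 - 84t.
u ≥ 0 ⇒ t ≥ 0; v ≥ 0 ⇒ t ≤ 19. So t ∈ [0, 19]: 20 solutions.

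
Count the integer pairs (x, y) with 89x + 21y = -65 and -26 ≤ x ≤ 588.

gcd(89, 21) = 1  (89 = 4×21 + 5, 21 = 4×5 + 1, 5 = 5×1).
Back-substituting, 89×(-4) + 21×(17) = 1.
Scale by -65: particular solution (260, -1105); reduce x mod 21: (8, -37).
General solution: x = 8 + 21t, y = -37 - 89t for integer t.
-26 ≤ 8 + 21t ≤ 588 gives t ∈ [-1, 27], which is 29 values.

29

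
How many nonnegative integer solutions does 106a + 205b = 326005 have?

15

gcd(205, 106) = 1.
By Bézout, 106×(-29) + 205×(15) = 1.
One solution: (45, 1567).
General: a = 45 + 205t, b = 1567 - 106t.
a ≥ 0 ⇒ t ≥ 0; b ≥ 0 ⇒ t ≤ 14. So t ∈ [0, 14]: 15 solutions.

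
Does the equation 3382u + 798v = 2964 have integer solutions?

yes

gcd(3382, 798) = 38  (3382 = 4·798 + 190, 798 = 4·190 + 38, 190 = 5·38).
38 divides 2964, so integer solutions exist.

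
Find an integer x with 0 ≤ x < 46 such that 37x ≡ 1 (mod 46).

5

gcd(46, 37) = 1.
By Bézout, 37·(5) + 46·(-4) = 1.
So 37·5 ≡ 1 (mod 46), and 5 mod 46 = 5.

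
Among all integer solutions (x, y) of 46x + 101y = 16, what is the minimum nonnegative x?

75

gcd(101, 46) = 1.
1 divides 16, so solutions exist.
By Bézout, 46×(11) + 101×(-5) = 1.
Scale by 16/1 = 16: (x₀, y₀) = (176, -80).
General solution: x = 176 + 101t, y = -80 - 46t for integer t.
x ≥ 0: smallest is 176 mod 101 = 75 (at t = -1), with y = -34.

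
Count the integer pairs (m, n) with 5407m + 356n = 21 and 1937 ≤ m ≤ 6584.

gcd(5407, 356) = 1  (5407 = 15×356 + 67, 356 = 5×67 + 21, 67 = 3×21 + 4, 21 = 5×4 + 1, 4 = 4×1).
Back-substituting, 5407×(-85) + 356×(1291) = 1.
Scale by 21: particular solution (-1785, 27111); reduce m mod 356: (351, -5331).
General solution: m = 351 + 356t, n = -5331 - 5407t for integer t.
1937 ≤ 351 + 356t ≤ 6584 gives t ∈ [5, 17], which is 13 values.

13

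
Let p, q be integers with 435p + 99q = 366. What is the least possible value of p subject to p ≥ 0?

gcd(435, 99):
  435 = 4*99 + 39
  99 = 2*39 + 21
  39 = 1*21 + 18
  21 = 1*18 + 3
  18 = 6*3
so gcd(435, 99) = 3.
3 divides 366, so solutions exist.
Back-substitute for Bézout coefficients:
  3 = 21 - 1*18
  ... = 435*(-5) + 99*(22)
Scale by 366/3 = 122: (p₀, q₀) = (-610, 2684).
General solution: p = -610 + 33t, q = 2684 - 145t for integer t.
p ≥ 0: smallest is -610 mod 33 = 17 (at t = 19), with q = -71.

17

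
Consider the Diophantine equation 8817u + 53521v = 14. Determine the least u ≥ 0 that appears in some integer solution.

49630

gcd(53521, 8817) = 1.
1 divides 14, so solutions exist.
By Bézout, 8817×(3545) + 53521×(-584) = 1.
Scale by 14/1 = 14: (u₀, v₀) = (49630, -8176).
General solution: u = 49630 + 53521t, v = -8176 - 8817t for integer t.
u ≥ 0: smallest is 49630 mod 53521 = 49630 (at t = 0), with v = -8176.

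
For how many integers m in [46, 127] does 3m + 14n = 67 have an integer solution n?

gcd(14, 3) = 1.
By Bézout, 3·(5) + 14·(-1) = 1.
Particular solution: (13, 2).
General solution: m = 13 + 14t, n = 2 - 3t for integer t.
46 ≤ 13 + 14t ≤ 127 gives t ∈ [3, 8], which is 6 values.

6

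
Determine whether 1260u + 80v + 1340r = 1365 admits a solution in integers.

no

gcd(1260, 80) = 20.
gcd(20, 1340) = 20.
20 does not divide 1365 (remainder 5), so no integer solutions.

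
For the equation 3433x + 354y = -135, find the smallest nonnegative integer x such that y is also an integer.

gcd(3433, 354):
  3433 = 9·354 + 247
  354 = 1·247 + 107
  247 = 2·107 + 33
  107 = 3·33 + 8
  33 = 4·8 + 1
  8 = 8·1
so gcd(3433, 354) = 1.
1 divides -135, so solutions exist.
Back-substitute for Bézout coefficients:
  1 = 33 - 4·8
  ... = 3433·(43) + 354·(-417)
Scale by -135/1 = -135: (x₀, y₀) = (-5805, 56295).
General solution: x = -5805 + 354t, y = 56295 - 3433t for integer t.
x ≥ 0: smallest is -5805 mod 354 = 213 (at t = 17), with y = -2066.

213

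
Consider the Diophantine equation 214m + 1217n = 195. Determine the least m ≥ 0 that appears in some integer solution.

gcd(1217, 214):
  1217 = 5*214 + 147
  214 = 1*147 + 67
  147 = 2*67 + 13
  67 = 5*13 + 2
  13 = 6*2 + 1
  2 = 2*1
so gcd(1217, 214) = 1.
1 divides 195, so solutions exist.
Back-substitute for Bézout coefficients:
  1 = 13 - 6*2
  ... = 214*(-563) + 1217*(99)
Scale by 195/1 = 195: (m₀, n₀) = (-109785, 19305).
General solution: m = -109785 + 1217t, n = 19305 - 214t for integer t.
m ≥ 0: smallest is -109785 mod 1217 = 962 (at t = 91), with n = -169.

962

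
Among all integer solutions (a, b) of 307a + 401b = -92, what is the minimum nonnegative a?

gcd(401, 307) = 1  (401 = 1*307 + 94, 307 = 3*94 + 25, 94 = 3*25 + 19, 25 = 1*19 + 6, 19 = 3*6 + 1, 6 = 6*1).
1 divides -92, so solutions exist.
Back-substituting, 307*(-64) + 401*(49) = 1.
Scale by -92/1 = -92: (a₀, b₀) = (5888, -4508).
General solution: a = 5888 + 401t, b = -4508 - 307t for integer t.
a ≥ 0: smallest is 5888 mod 401 = 274 (at t = -14), with b = -210.

274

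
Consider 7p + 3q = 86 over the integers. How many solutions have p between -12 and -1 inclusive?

gcd(7, 3):
  7 = 2*3 + 1
  3 = 3*1
so gcd(7, 3) = 1.
Back-substitute for Bézout coefficients:
  1 = 7 - 2*3
  ... = 7*(1) + 3*(-2)
Scale by 86: particular solution (86, -172); reduce p mod 3: (2, 24).
General solution: p = 2 + 3t, q = 24 - 7t for integer t.
-12 ≤ 2 + 3t ≤ -1 gives t ∈ [-4, -1], which is 4 values.

4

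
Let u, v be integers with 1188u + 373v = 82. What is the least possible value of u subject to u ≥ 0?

gcd(1188, 373):
  1188 = 3×373 + 69
  373 = 5×69 + 28
  69 = 2×28 + 13
  28 = 2×13 + 2
  13 = 6×2 + 1
  2 = 2×1
so gcd(1188, 373) = 1.
1 divides 82, so solutions exist.
Back-substitute for Bézout coefficients:
  1 = 13 - 6×2
  ... = 1188×(173) + 373×(-551)
Scale by 82/1 = 82: (u₀, v₀) = (14186, -45182).
General solution: u = 14186 + 373t, v = -45182 - 1188t for integer t.
u ≥ 0: smallest is 14186 mod 373 = 12 (at t = -38), with v = -38.

12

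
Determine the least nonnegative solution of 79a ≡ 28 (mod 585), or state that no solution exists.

gcd(585, 79):
  585 = 7·79 + 32
  79 = 2·32 + 15
  32 = 2·15 + 2
  15 = 7·2 + 1
  2 = 2·1
so gcd(585, 79) = 1.
1 divides 28, so solutions exist.
Back-substitute for Bézout coefficients:
  1 = 15 - 7·2
  ... = 79·(274) + 585·(-37)
So 79·(274) ≡ 1 (mod 585); multiply by 28: a ≡ 7672 (mod 585).
Smallest nonnegative: a = 7672 mod 585 = 67.

67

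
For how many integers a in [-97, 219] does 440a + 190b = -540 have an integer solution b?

17

gcd(440, 190):
  440 = 2·190 + 60
  190 = 3·60 + 10
  60 = 6·10
so gcd(440, 190) = 10.
Back-substitute for Bézout coefficients:
  10 = 190 - 3·60
  ... = 440·(-3) + 190·(7)
Scale by -54: particular solution (162, -378); reduce a mod 19: (10, -26).
General solution: a = 10 + 19t, b = -26 - 44t for integer t.
-97 ≤ 10 + 19t ≤ 219 gives t ∈ [-5, 11], which is 17 values.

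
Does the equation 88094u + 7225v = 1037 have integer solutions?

gcd(88094, 7225) = 17.
17 divides 1037, so integer solutions exist.

yes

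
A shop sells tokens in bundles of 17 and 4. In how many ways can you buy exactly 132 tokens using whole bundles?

Need nonnegative integers with 17j + 4k = 132.
gcd(17, 4) = 1, and 17·(1) + 4·(-4) = 1.
So (j₀, k₀) = (132, -528); general j = 132 + 4t, k = -528 - 17t.
j ≥ 0 ⇒ t ≥ -33; k ≥ 0 ⇒ t ≤ -32. That's 2 values of t.

2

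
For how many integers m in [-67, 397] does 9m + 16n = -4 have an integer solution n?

gcd(16, 9):
  16 = 1·9 + 7
  9 = 1·7 + 2
  7 = 3·2 + 1
  2 = 2·1
so gcd(16, 9) = 1.
Back-substitute for Bézout coefficients:
  1 = 7 - 3·2
  ... = 9·(-7) + 16·(4)
Scale by -4: particular solution (28, -16); reduce m mod 16: (12, -7).
General solution: m = 12 + 16t, n = -7 - 9t for integer t.
-67 ≤ 12 + 16t ≤ 397 gives t ∈ [-4, 24], which is 29 values.

29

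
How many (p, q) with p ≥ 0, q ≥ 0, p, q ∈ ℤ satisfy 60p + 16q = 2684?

gcd(60, 16):
  60 = 3·16 + 12
  16 = 1·12 + 4
  12 = 3·4
so gcd(60, 16) = 4.
Back-substitute for Bézout coefficients:
  4 = 16 - 1·12
  ... = 60·(-1) + 16·(4)
Scale by 671: one solution is (-671, 2684). Reduce p mod 4: (1, 164).
General: p = 1 + 4t, q = 164 - 15t.
p ≥ 0 ⇒ t ≥ 0; q ≥ 0 ⇒ t ≤ 10. So t ∈ [0, 10]: 11 solutions.

11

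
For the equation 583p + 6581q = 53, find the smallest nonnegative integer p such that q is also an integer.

gcd(6581, 583):
  6581 = 11·583 + 168
  583 = 3·168 + 79
  168 = 2·79 + 10
  79 = 7·10 + 9
  10 = 1·9 + 1
  9 = 9·1
so gcd(6581, 583) = 1.
1 divides 53, so solutions exist.
Back-substitute for Bézout coefficients:
  1 = 10 - 1·9
  ... = 583·(-666) + 6581·(59)
Scale by 53/1 = 53: (p₀, q₀) = (-35298, 3127).
General solution: p = -35298 + 6581t, q = 3127 - 583t for integer t.
p ≥ 0: smallest is -35298 mod 6581 = 4188 (at t = 6), with q = -371.

4188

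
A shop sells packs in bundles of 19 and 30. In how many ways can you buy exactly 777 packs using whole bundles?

2

Need nonnegative integers with 19j + 30k = 777.
gcd(19, 30) = 1, and 19·(-11) + 30·(7) = 1.
So (j₀, k₀) = (-8547, 5439); general j = -8547 + 30t, k = 5439 - 19t.
j ≥ 0 ⇒ t ≥ 285; k ≥ 0 ⇒ t ≤ 286. That's 2 values of t.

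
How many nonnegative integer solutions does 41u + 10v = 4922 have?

gcd(41, 10) = 1  (41 = 4·10 + 1, 10 = 10·1).
Back-substituting, 41·(1) + 10·(-4) = 1.
Scale by 4922: one solution is (4922, -19688). Reduce u mod 10: (2, 484).
General: u = 2 + 10t, v = 484 - 41t.
u ≥ 0 ⇒ t ≥ 0; v ≥ 0 ⇒ t ≤ 11. So t ∈ [0, 11]: 12 solutions.

12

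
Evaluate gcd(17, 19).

1

gcd(19, 17):
  19 = 1×17 + 2
  17 = 8×2 + 1
  2 = 2×1
so gcd(19, 17) = 1.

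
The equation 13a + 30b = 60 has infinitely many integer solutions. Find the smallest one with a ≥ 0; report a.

0

gcd(30, 13) = 1  (30 = 2·13 + 4, 13 = 3·4 + 1, 4 = 4·1).
1 divides 60, so solutions exist.
Back-substituting, 13·(7) + 30·(-3) = 1.
Scale by 60/1 = 60: (a₀, b₀) = (420, -180).
General solution: a = 420 + 30t, b = -180 - 13t for integer t.
a ≥ 0: smallest is 420 mod 30 = 0 (at t = -14), with b = 2.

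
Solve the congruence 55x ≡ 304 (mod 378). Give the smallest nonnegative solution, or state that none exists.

88

gcd(378, 55):
  378 = 6·55 + 48
  55 = 1·48 + 7
  48 = 6·7 + 6
  7 = 1·6 + 1
  6 = 6·1
so gcd(378, 55) = 1.
1 divides 304, so solutions exist.
Back-substitute for Bézout coefficients:
  1 = 7 - 1·6
  ... = 55·(55) + 378·(-8)
So 55·(55) ≡ 1 (mod 378); multiply by 304: x ≡ 16720 (mod 378).
Smallest nonnegative: x = 16720 mod 378 = 88.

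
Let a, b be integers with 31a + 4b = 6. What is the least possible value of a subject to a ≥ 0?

2

gcd(31, 4):
  31 = 7×4 + 3
  4 = 1×3 + 1
  3 = 3×1
so gcd(31, 4) = 1.
1 divides 6, so solutions exist.
Back-substitute for Bézout coefficients:
  1 = 4 - 1×3
  ... = 31×(-1) + 4×(8)
Scale by 6/1 = 6: (a₀, b₀) = (-6, 48).
General solution: a = -6 + 4t, b = 48 - 31t for integer t.
a ≥ 0: smallest is -6 mod 4 = 2 (at t = 2), with b = -14.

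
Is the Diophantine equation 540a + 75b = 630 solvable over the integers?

yes

gcd(540, 75) = 15.
15 divides 630, so integer solutions exist.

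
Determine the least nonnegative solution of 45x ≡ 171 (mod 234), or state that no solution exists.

9

gcd(234, 45) = 9.
9 divides 171, so solutions exist.
By Bézout, 45·(-5) + 234·(1) = 9.
So 45·(-5) ≡ 9 (mod 234); multiply by 19: x ≡ -95 (mod 26).
Smallest nonnegative: x = -95 mod 26 = 9.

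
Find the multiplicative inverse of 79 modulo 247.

gcd(247, 79) = 1  (247 = 3·79 + 10, 79 = 7·10 + 9, 10 = 1·9 + 1, 9 = 9·1).
Back-substituting, 79·(-25) + 247·(8) = 1.
So 79·-25 ≡ 1 (mod 247), and -25 mod 247 = 222.

222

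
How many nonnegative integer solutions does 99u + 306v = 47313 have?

gcd(306, 99) = 9.
By Bézout, 99·(-3) + 306·(1) = 9.
One solution: (5, 153).
General: u = 5 + 34t, v = 153 - 11t.
u ≥ 0 ⇒ t ≥ 0; v ≥ 0 ⇒ t ≤ 13. So t ∈ [0, 13]: 14 solutions.

14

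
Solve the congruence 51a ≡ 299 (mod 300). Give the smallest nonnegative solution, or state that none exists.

gcd(300, 51) = 3  (300 = 5×51 + 45, 51 = 1×45 + 6, 45 = 7×6 + 3, 6 = 2×3).
3 does not divide 299, so the congruence has no solution.

no solution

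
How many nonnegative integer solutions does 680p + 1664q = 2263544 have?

16

gcd(1664, 680) = 8.
By Bézout, 680×(93) + 1664×(-38) = 8.
One solution: (35, 1346).
General: p = 35 + 208t, q = 1346 - 85t.
p ≥ 0 ⇒ t ≥ 0; q ≥ 0 ⇒ t ≤ 15. So t ∈ [0, 15]: 16 solutions.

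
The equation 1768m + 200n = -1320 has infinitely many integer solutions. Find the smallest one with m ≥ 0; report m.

gcd(1768, 200) = 8  (1768 = 8·200 + 168, 200 = 1·168 + 32, 168 = 5·32 + 8, 32 = 4·8).
8 divides -1320, so solutions exist.
Back-substituting, 1768·(6) + 200·(-53) = 8.
Scale by -1320/8 = -165: (m₀, n₀) = (-990, 8745).
General solution: m = -990 + 25t, n = 8745 - 221t for integer t.
m ≥ 0: smallest is -990 mod 25 = 10 (at t = 40), with n = -95.

10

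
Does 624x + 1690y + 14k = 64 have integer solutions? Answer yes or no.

gcd(1690, 624) = 26  (1690 = 2*624 + 442, 624 = 1*442 + 182, 442 = 2*182 + 78, 182 = 2*78 + 26, 78 = 3*26).
gcd(26, 14) = 2.
2 divides 64, so integer solutions exist.

yes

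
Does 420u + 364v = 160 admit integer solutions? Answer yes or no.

no

gcd(420, 364) = 28  (420 = 1×364 + 56, 364 = 6×56 + 28, 56 = 2×28).
28 does not divide 160 (remainder 20), so no integer solutions.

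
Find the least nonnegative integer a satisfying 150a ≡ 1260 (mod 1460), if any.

gcd(1460, 150):
  1460 = 9·150 + 110
  150 = 1·110 + 40
  110 = 2·40 + 30
  40 = 1·30 + 10
  30 = 3·10
so gcd(1460, 150) = 10.
10 divides 1260, so solutions exist.
Back-substitute for Bézout coefficients:
  10 = 40 - 1·30
  ... = 150·(39) + 1460·(-4)
So 150·(39) ≡ 10 (mod 1460); multiply by 126: a ≡ 4914 (mod 146).
Smallest nonnegative: a = 4914 mod 146 = 96.

96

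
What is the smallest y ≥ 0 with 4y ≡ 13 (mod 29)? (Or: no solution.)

25

gcd(29, 4):
  29 = 7×4 + 1
  4 = 4×1
so gcd(29, 4) = 1.
1 divides 13, so solutions exist.
Back-substitute for Bézout coefficients:
  1 = 29 - 7×4
  ... = 4×(-7) + 29×(1)
So 4×(-7) ≡ 1 (mod 29); multiply by 13: y ≡ -91 (mod 29).
Smallest nonnegative: y = -91 mod 29 = 25.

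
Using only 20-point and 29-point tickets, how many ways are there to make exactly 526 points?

Need nonnegative integers with 20j + 29k = 526.
gcd(20, 29) = 1, and 20·(-13) + 29·(9) = 1.
So (j₀, k₀) = (-6838, 4734); general j = -6838 + 29t, k = 4734 - 20t.
j ≥ 0 ⇒ t ≥ 236; k ≥ 0 ⇒ t ≤ 236. That's 1 value of t.

1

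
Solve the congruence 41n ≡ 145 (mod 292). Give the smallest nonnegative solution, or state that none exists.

89

gcd(292, 41):
  292 = 7×41 + 5
  41 = 8×5 + 1
  5 = 5×1
so gcd(292, 41) = 1.
1 divides 145, so solutions exist.
Back-substitute for Bézout coefficients:
  1 = 41 - 8×5
  ... = 41×(57) + 292×(-8)
So 41×(57) ≡ 1 (mod 292); multiply by 145: n ≡ 8265 (mod 292).
Smallest nonnegative: n = 8265 mod 292 = 89.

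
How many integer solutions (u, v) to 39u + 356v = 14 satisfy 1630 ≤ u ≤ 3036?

4

gcd(356, 39):
  356 = 9·39 + 5
  39 = 7·5 + 4
  5 = 1·4 + 1
  4 = 4·1
so gcd(356, 39) = 1.
Back-substitute for Bézout coefficients:
  1 = 5 - 1·4
  ... = 39·(-73) + 356·(8)
Scale by 14: particular solution (-1022, 112); reduce u mod 356: (46, -5).
General solution: u = 46 + 356t, v = -5 - 39t for integer t.
1630 ≤ 46 + 356t ≤ 3036 gives t ∈ [5, 8], which is 4 values.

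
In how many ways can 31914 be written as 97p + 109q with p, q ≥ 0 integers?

3

gcd(109, 97) = 1.
By Bézout, 97*(9) + 109*(-8) = 1.
One solution: (11, 283).
General: p = 11 + 109t, q = 283 - 97t.
p ≥ 0 ⇒ t ≥ 0; q ≥ 0 ⇒ t ≤ 2. So t ∈ [0, 2]: 3 solutions.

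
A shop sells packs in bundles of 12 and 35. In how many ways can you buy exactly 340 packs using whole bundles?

Need nonnegative integers with 12j + 35k = 340.
gcd(12, 35) = 1, and 12·(3) + 35·(-1) = 1.
So (j₀, k₀) = (1020, -340); general j = 1020 + 35t, k = -340 - 12t.
j ≥ 0 ⇒ t ≥ -29; k ≥ 0 ⇒ t ≤ -29. That's 1 value of t.

1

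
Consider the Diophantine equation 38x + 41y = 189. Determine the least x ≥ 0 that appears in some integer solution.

19

gcd(41, 38):
  41 = 1*38 + 3
  38 = 12*3 + 2
  3 = 1*2 + 1
  2 = 2*1
so gcd(41, 38) = 1.
1 divides 189, so solutions exist.
Back-substitute for Bézout coefficients:
  1 = 3 - 1*2
  ... = 38*(-14) + 41*(13)
Scale by 189/1 = 189: (x₀, y₀) = (-2646, 2457).
General solution: x = -2646 + 41t, y = 2457 - 38t for integer t.
x ≥ 0: smallest is -2646 mod 41 = 19 (at t = 65), with y = -13.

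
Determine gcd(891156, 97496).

gcd(891156, 97496):
  891156 = 9×97496 + 13692
  97496 = 7×13692 + 1652
  13692 = 8×1652 + 476
  1652 = 3×476 + 224
  476 = 2×224 + 28
  224 = 8×28
so gcd(891156, 97496) = 28.

28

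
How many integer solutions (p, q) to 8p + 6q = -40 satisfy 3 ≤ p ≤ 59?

19

gcd(8, 6) = 2.
By Bézout, 8×(1) + 6×(-1) = 2.
Particular solution: (1, -8).
General solution: p = 1 + 3t, q = -8 - 4t for integer t.
3 ≤ 1 + 3t ≤ 59 gives t ∈ [1, 19], which is 19 values.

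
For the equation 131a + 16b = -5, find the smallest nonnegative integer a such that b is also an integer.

9

gcd(131, 16) = 1  (131 = 8×16 + 3, 16 = 5×3 + 1, 3 = 3×1).
1 divides -5, so solutions exist.
Back-substituting, 131×(-5) + 16×(41) = 1.
Scale by -5/1 = -5: (a₀, b₀) = (25, -205).
General solution: a = 25 + 16t, b = -205 - 131t for integer t.
a ≥ 0: smallest is 25 mod 16 = 9 (at t = -1), with b = -74.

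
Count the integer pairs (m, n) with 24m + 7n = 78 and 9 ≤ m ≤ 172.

gcd(24, 7):
  24 = 3×7 + 3
  7 = 2×3 + 1
  3 = 3×1
so gcd(24, 7) = 1.
Back-substitute for Bézout coefficients:
  1 = 7 - 2×3
  ... = 24×(-2) + 7×(7)
Scale by 78: particular solution (-156, 546); reduce m mod 7: (5, -6).
General solution: m = 5 + 7t, n = -6 - 24t for integer t.
9 ≤ 5 + 7t ≤ 172 gives t ∈ [1, 23], which is 23 values.

23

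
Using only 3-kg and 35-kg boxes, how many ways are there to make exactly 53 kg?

1

Need nonnegative integers with 3j + 35k = 53.
gcd(3, 35) = 1, and 3·(12) + 35·(-1) = 1.
So (j₀, k₀) = (636, -53); general j = 636 + 35t, k = -53 - 3t.
j ≥ 0 ⇒ t ≥ -18; k ≥ 0 ⇒ t ≤ -18. That's 1 value of t.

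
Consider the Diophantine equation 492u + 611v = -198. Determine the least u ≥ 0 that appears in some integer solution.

320

gcd(611, 492):
  611 = 1·492 + 119
  492 = 4·119 + 16
  119 = 7·16 + 7
  16 = 2·7 + 2
  7 = 3·2 + 1
  2 = 2·1
so gcd(611, 492) = 1.
1 divides -198, so solutions exist.
Back-substitute for Bézout coefficients:
  1 = 7 - 3·2
  ... = 492·(-267) + 611·(215)
Scale by -198/1 = -198: (u₀, v₀) = (52866, -42570).
General solution: u = 52866 + 611t, v = -42570 - 492t for integer t.
u ≥ 0: smallest is 52866 mod 611 = 320 (at t = -86), with v = -258.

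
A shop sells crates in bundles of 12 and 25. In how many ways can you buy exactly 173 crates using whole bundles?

Need nonnegative integers with 12j + 25k = 173.
gcd(12, 25) = 1, and 12·(-2) + 25·(1) = 1.
So (j₀, k₀) = (-346, 173); general j = -346 + 25t, k = 173 - 12t.
j ≥ 0 ⇒ t ≥ 14; k ≥ 0 ⇒ t ≤ 14. That's 1 value of t.

1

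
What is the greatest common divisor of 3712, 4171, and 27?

gcd(4171, 3712):
  4171 = 1*3712 + 459
  3712 = 8*459 + 40
  459 = 11*40 + 19
  40 = 2*19 + 2
  19 = 9*2 + 1
  2 = 2*1
so gcd(4171, 3712) = 1.
gcd(1, 27) = 1.

1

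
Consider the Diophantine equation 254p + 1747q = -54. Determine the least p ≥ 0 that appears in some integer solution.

gcd(1747, 254):
  1747 = 6·254 + 223
  254 = 1·223 + 31
  223 = 7·31 + 6
  31 = 5·6 + 1
  6 = 6·1
so gcd(1747, 254) = 1.
1 divides -54, so solutions exist.
Back-substitute for Bézout coefficients:
  1 = 31 - 5·6
  ... = 254·(282) + 1747·(-41)
Scale by -54/1 = -54: (p₀, q₀) = (-15228, 2214).
General solution: p = -15228 + 1747t, q = 2214 - 254t for integer t.
p ≥ 0: smallest is -15228 mod 1747 = 495 (at t = 9), with q = -72.

495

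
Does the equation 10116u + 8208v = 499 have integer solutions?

gcd(10116, 8208):
  10116 = 1·8208 + 1908
  8208 = 4·1908 + 576
  1908 = 3·576 + 180
  576 = 3·180 + 36
  180 = 5·36
so gcd(10116, 8208) = 36.
36 does not divide 499 (remainder 31), so no integer solutions.

no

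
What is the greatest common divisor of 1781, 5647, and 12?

1

gcd(5647, 1781) = 1.
gcd(1, 12) = 1.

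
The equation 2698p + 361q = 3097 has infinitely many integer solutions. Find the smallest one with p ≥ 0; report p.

gcd(2698, 361) = 19.
19 divides 3097, so solutions exist.
By Bézout, 2698×(-2) + 361×(15) = 19.
Scale by 3097/19 = 163: (p₀, q₀) = (-326, 2445).
General solution: p = -326 + 19t, q = 2445 - 142t for integer t.
p ≥ 0: smallest is -326 mod 19 = 16 (at t = 18), with q = -111.

16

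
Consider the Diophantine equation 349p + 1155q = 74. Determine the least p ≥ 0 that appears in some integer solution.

1046

gcd(1155, 349) = 1  (1155 = 3×349 + 108, 349 = 3×108 + 25, 108 = 4×25 + 8, 25 = 3×8 + 1, 8 = 8×1).
1 divides 74, so solutions exist.
Back-substituting, 349×(139) + 1155×(-42) = 1.
Scale by 74/1 = 74: (p₀, q₀) = (10286, -3108).
General solution: p = 10286 + 1155t, q = -3108 - 349t for integer t.
p ≥ 0: smallest is 10286 mod 1155 = 1046 (at t = -8), with q = -316.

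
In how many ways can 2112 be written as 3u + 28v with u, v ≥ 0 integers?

gcd(28, 3) = 1  (28 = 9·3 + 1, 3 = 3·1).
Back-substituting, 3·(-9) + 28·(1) = 1.
Scale by 2112: one solution is (-19008, 2112). Reduce u mod 28: (4, 75).
General: u = 4 + 28t, v = 75 - 3t.
u ≥ 0 ⇒ t ≥ 0; v ≥ 0 ⇒ t ≤ 25. So t ∈ [0, 25]: 26 solutions.

26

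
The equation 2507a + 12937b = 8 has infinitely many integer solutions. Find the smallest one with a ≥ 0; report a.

gcd(12937, 2507):
  12937 = 5×2507 + 402
  2507 = 6×402 + 95
  402 = 4×95 + 22
  95 = 4×22 + 7
  22 = 3×7 + 1
  7 = 7×1
so gcd(12937, 2507) = 1.
1 divides 8, so solutions exist.
Back-substitute for Bézout coefficients:
  1 = 22 - 3×7
  ... = 2507×(-1770) + 12937×(343)
Scale by 8/1 = 8: (a₀, b₀) = (-14160, 2744).
General solution: a = -14160 + 12937t, b = 2744 - 2507t for integer t.
a ≥ 0: smallest is -14160 mod 12937 = 11714 (at t = 2), with b = -2270.

11714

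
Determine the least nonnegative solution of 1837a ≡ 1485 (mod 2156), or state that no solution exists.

gcd(2156, 1837) = 11.
11 divides 1485, so solutions exist.
By Bézout, 1837*(27) + 2156*(-23) = 11.
So 1837*(27) ≡ 11 (mod 2156); multiply by 135: a ≡ 3645 (mod 196).
Smallest nonnegative: a = 3645 mod 196 = 117.

117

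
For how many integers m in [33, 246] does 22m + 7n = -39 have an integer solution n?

gcd(22, 7) = 1.
By Bézout, 22*(1) + 7*(-3) = 1.
Particular solution: (3, -15).
General solution: m = 3 + 7t, n = -15 - 22t for integer t.
33 ≤ 3 + 7t ≤ 246 gives t ∈ [5, 34], which is 30 values.

30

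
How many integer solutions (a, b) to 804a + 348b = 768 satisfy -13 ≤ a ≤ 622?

gcd(804, 348) = 12.
By Bézout, 804·(13) + 348·(-30) = 12.
Particular solution: (20, -44).
General solution: a = 20 + 29t, b = -44 - 67t for integer t.
-13 ≤ 20 + 29t ≤ 622 gives t ∈ [-1, 20], which is 22 values.

22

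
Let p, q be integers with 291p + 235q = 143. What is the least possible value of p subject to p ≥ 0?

gcd(291, 235) = 1.
1 divides 143, so solutions exist.
By Bézout, 291*(21) + 235*(-26) = 1.
Scale by 143/1 = 143: (p₀, q₀) = (3003, -3718).
General solution: p = 3003 + 235t, q = -3718 - 291t for integer t.
p ≥ 0: smallest is 3003 mod 235 = 183 (at t = -12), with q = -226.

183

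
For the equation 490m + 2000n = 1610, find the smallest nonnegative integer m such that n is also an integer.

gcd(2000, 490):
  2000 = 4*490 + 40
  490 = 12*40 + 10
  40 = 4*10
so gcd(2000, 490) = 10.
10 divides 1610, so solutions exist.
Back-substitute for Bézout coefficients:
  10 = 490 - 12*40
  ... = 490*(49) + 2000*(-12)
Scale by 1610/10 = 161: (m₀, n₀) = (7889, -1932).
General solution: m = 7889 + 200t, n = -1932 - 49t for integer t.
m ≥ 0: smallest is 7889 mod 200 = 89 (at t = -39), with n = -21.

89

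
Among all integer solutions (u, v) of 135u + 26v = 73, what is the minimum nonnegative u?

gcd(135, 26):
  135 = 5×26 + 5
  26 = 5×5 + 1
  5 = 5×1
so gcd(135, 26) = 1.
1 divides 73, so solutions exist.
Back-substitute for Bézout coefficients:
  1 = 26 - 5×5
  ... = 135×(-5) + 26×(26)
Scale by 73/1 = 73: (u₀, v₀) = (-365, 1898).
General solution: u = -365 + 26t, v = 1898 - 135t for integer t.
u ≥ 0: smallest is -365 mod 26 = 25 (at t = 15), with v = -127.

25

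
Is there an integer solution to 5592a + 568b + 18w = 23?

no

gcd(5592, 568) = 8  (5592 = 9×568 + 480, 568 = 1×480 + 88, 480 = 5×88 + 40, 88 = 2×40 + 8, 40 = 5×8).
gcd(8, 18) = 2.
2 does not divide 23 (remainder 1), so no integer solutions.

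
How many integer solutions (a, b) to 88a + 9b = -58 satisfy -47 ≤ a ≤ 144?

21

gcd(88, 9):
  88 = 9*9 + 7
  9 = 1*7 + 2
  7 = 3*2 + 1
  2 = 2*1
so gcd(88, 9) = 1.
Back-substitute for Bézout coefficients:
  1 = 7 - 3*2
  ... = 88*(4) + 9*(-39)
Scale by -58: particular solution (-232, 2262); reduce a mod 9: (2, -26).
General solution: a = 2 + 9t, b = -26 - 88t for integer t.
-47 ≤ 2 + 9t ≤ 144 gives t ∈ [-5, 15], which is 21 values.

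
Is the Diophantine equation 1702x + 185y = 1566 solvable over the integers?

gcd(1702, 185):
  1702 = 9×185 + 37
  185 = 5×37
so gcd(1702, 185) = 37.
37 does not divide 1566 (remainder 12), so no integer solutions.

no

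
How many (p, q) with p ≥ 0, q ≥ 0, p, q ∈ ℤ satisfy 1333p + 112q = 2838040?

19

gcd(1333, 112) = 1  (1333 = 11·112 + 101, 112 = 1·101 + 11, 101 = 9·11 + 2, 11 = 5·2 + 1, 2 = 2·1).
Back-substituting, 1333·(-51) + 112·(607) = 1.
Scale by 2838040: one solution is (-144740040, 1722690280). Reduce p mod 112: (24, 25054).
General: p = 24 + 112t, q = 25054 - 1333t.
p ≥ 0 ⇒ t ≥ 0; q ≥ 0 ⇒ t ≤ 18. So t ∈ [0, 18]: 19 solutions.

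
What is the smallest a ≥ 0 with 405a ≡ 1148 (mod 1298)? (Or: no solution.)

gcd(1298, 405) = 1.
1 divides 1148, so solutions exist.
By Bézout, 405·(-391) + 1298·(122) = 1.
So 405·(-391) ≡ 1 (mod 1298); multiply by 1148: a ≡ -448868 (mod 1298).
Smallest nonnegative: a = -448868 mod 1298 = 240.

240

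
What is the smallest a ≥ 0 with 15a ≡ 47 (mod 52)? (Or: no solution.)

gcd(52, 15):
  52 = 3*15 + 7
  15 = 2*7 + 1
  7 = 7*1
so gcd(52, 15) = 1.
1 divides 47, so solutions exist.
Back-substitute for Bézout coefficients:
  1 = 15 - 2*7
  ... = 15*(7) + 52*(-2)
So 15*(7) ≡ 1 (mod 52); multiply by 47: a ≡ 329 (mod 52).
Smallest nonnegative: a = 329 mod 52 = 17.

17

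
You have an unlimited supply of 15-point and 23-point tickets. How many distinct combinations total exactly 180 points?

1

Need nonnegative integers with 15j + 23k = 180.
gcd(15, 23) = 1, and 15·(-3) + 23·(2) = 1.
So (j₀, k₀) = (-540, 360); general j = -540 + 23t, k = 360 - 15t.
j ≥ 0 ⇒ t ≥ 24; k ≥ 0 ⇒ t ≤ 24. That's 1 value of t.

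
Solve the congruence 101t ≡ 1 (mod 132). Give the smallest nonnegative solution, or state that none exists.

gcd(132, 101):
  132 = 1*101 + 31
  101 = 3*31 + 8
  31 = 3*8 + 7
  8 = 1*7 + 1
  7 = 7*1
so gcd(132, 101) = 1.
1 divides 1, so solutions exist.
Back-substitute for Bézout coefficients:
  1 = 8 - 1*7
  ... = 101*(17) + 132*(-13)
So 101*(17) ≡ 1 (mod 132); multiply by 1: t ≡ 17 (mod 132).
Smallest nonnegative: t = 17 mod 132 = 17.

17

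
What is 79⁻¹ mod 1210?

gcd(1210, 79) = 1.
By Bézout, 79·(-291) + 1210·(19) = 1.
So 79·-291 ≡ 1 (mod 1210), and -291 mod 1210 = 919.

919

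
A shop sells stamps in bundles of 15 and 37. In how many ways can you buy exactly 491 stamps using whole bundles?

Need nonnegative integers with 15j + 37k = 491.
gcd(15, 37) = 1, and 15·(5) + 37·(-2) = 1.
So (j₀, k₀) = (2455, -982); general j = 2455 + 37t, k = -982 - 15t.
j ≥ 0 ⇒ t ≥ -66; k ≥ 0 ⇒ t ≤ -66. That's 1 value of t.

1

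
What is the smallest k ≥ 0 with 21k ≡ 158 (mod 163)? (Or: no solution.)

gcd(163, 21) = 1.
1 divides 158, so solutions exist.
By Bézout, 21·(-31) + 163·(4) = 1.
So 21·(-31) ≡ 1 (mod 163); multiply by 158: k ≡ -4898 (mod 163).
Smallest nonnegative: k = -4898 mod 163 = 155.

155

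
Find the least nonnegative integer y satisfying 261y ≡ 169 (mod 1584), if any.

gcd(1584, 261) = 9.
9 does not divide 169, so the congruence has no solution.

no solution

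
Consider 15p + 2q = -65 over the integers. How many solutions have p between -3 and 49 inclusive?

27

gcd(15, 2):
  15 = 7×2 + 1
  2 = 2×1
so gcd(15, 2) = 1.
Back-substitute for Bézout coefficients:
  1 = 15 - 7×2
  ... = 15×(1) + 2×(-7)
Scale by -65: particular solution (-65, 455); reduce p mod 2: (1, -40).
General solution: p = 1 + 2t, q = -40 - 15t for integer t.
-3 ≤ 1 + 2t ≤ 49 gives t ∈ [-2, 24], which is 27 values.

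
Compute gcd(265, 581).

1

gcd(581, 265):
  581 = 2*265 + 51
  265 = 5*51 + 10
  51 = 5*10 + 1
  10 = 10*1
so gcd(581, 265) = 1.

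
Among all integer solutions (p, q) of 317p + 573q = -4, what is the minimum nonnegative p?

385

gcd(573, 317) = 1.
1 divides -4, so solutions exist.
By Bézout, 317*(47) + 573*(-26) = 1.
Scale by -4/1 = -4: (p₀, q₀) = (-188, 104).
General solution: p = -188 + 573t, q = 104 - 317t for integer t.
p ≥ 0: smallest is -188 mod 573 = 385 (at t = 1), with q = -213.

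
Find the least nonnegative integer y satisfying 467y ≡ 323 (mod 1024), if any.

gcd(1024, 467) = 1  (1024 = 2·467 + 90, 467 = 5·90 + 17, 90 = 5·17 + 5, 17 = 3·5 + 2, 5 = 2·2 + 1, 2 = 2·1).
1 divides 323, so solutions exist.
Back-substituting, 467·(-421) + 1024·(192) = 1.
So 467·(-421) ≡ 1 (mod 1024); multiply by 323: y ≡ -135983 (mod 1024).
Smallest nonnegative: y = -135983 mod 1024 = 209.

209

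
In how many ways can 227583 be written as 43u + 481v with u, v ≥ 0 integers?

gcd(481, 43) = 1  (481 = 11·43 + 8, 43 = 5·8 + 3, 8 = 2·3 + 2, 3 = 1·2 + 1, 2 = 2·1).
Back-substituting, 43·(179) + 481·(-16) = 1.
Scale by 227583: one solution is (40737357, -3641328). Reduce u mod 481: (24, 471).
General: u = 24 + 481t, v = 471 - 43t.
u ≥ 0 ⇒ t ≥ 0; v ≥ 0 ⇒ t ≤ 10. So t ∈ [0, 10]: 11 solutions.

11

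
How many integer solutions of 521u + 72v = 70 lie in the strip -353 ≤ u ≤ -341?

0

gcd(521, 72):
  521 = 7·72 + 17
  72 = 4·17 + 4
  17 = 4·4 + 1
  4 = 4·1
so gcd(521, 72) = 1.
Back-substitute for Bézout coefficients:
  1 = 17 - 4·4
  ... = 521·(17) + 72·(-123)
Scale by 70: particular solution (1190, -8610); reduce u mod 72: (38, -274).
General solution: u = 38 + 72t, v = -274 - 521t for integer t.
-353 ≤ 38 + 72t ≤ -341 gives t ∈ [-5, -6], which is 0 values.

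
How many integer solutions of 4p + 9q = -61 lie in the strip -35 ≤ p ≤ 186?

gcd(9, 4) = 1  (9 = 2×4 + 1, 4 = 4×1).
Back-substituting, 4×(-2) + 9×(1) = 1.
Scale by -61: particular solution (122, -61); reduce p mod 9: (5, -9).
General solution: p = 5 + 9t, q = -9 - 4t for integer t.
-35 ≤ 5 + 9t ≤ 186 gives t ∈ [-4, 20], which is 25 values.

25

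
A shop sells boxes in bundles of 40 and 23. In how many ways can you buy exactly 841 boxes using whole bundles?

Need nonnegative integers with 40j + 23k = 841.
gcd(40, 23) = 1, and 40·(-4) + 23·(7) = 1.
So (j₀, k₀) = (-3364, 5887); general j = -3364 + 23t, k = 5887 - 40t.
j ≥ 0 ⇒ t ≥ 147; k ≥ 0 ⇒ t ≤ 147. That's 1 value of t.

1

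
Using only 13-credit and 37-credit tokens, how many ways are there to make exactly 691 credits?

1

Need nonnegative integers with 13j + 37k = 691.
gcd(13, 37) = 1, and 13·(-17) + 37·(6) = 1.
So (j₀, k₀) = (-11747, 4146); general j = -11747 + 37t, k = 4146 - 13t.
j ≥ 0 ⇒ t ≥ 318; k ≥ 0 ⇒ t ≤ 318. That's 1 value of t.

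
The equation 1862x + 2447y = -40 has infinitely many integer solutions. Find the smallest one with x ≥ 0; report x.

gcd(2447, 1862):
  2447 = 1·1862 + 585
  1862 = 3·585 + 107
  585 = 5·107 + 50
  107 = 2·50 + 7
  50 = 7·7 + 1
  7 = 7·1
so gcd(2447, 1862) = 1.
1 divides -40, so solutions exist.
Back-substitute for Bézout coefficients:
  1 = 50 - 7·7
  ... = 1862·(-343) + 2447·(261)
Scale by -40/1 = -40: (x₀, y₀) = (13720, -10440).
General solution: x = 13720 + 2447t, y = -10440 - 1862t for integer t.
x ≥ 0: smallest is 13720 mod 2447 = 1485 (at t = -5), with y = -1130.

1485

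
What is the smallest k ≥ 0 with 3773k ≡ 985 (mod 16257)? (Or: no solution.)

gcd(16257, 3773):
  16257 = 4·3773 + 1165
  3773 = 3·1165 + 278
  1165 = 4·278 + 53
  278 = 5·53 + 13
  53 = 4·13 + 1
  13 = 13·1
so gcd(16257, 3773) = 1.
1 divides 985, so solutions exist.
Back-substitute for Bézout coefficients:
  1 = 53 - 4·13
  ... = 3773·(-1228) + 16257·(285)
So 3773·(-1228) ≡ 1 (mod 16257); multiply by 985: k ≡ -1209580 (mod 16257).
Smallest nonnegative: k = -1209580 mod 16257 = 9695.

9695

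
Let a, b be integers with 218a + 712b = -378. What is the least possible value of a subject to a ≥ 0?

gcd(712, 218):
  712 = 3*218 + 58
  218 = 3*58 + 44
  58 = 1*44 + 14
  44 = 3*14 + 2
  14 = 7*2
so gcd(712, 218) = 2.
2 divides -378, so solutions exist.
Back-substitute for Bézout coefficients:
  2 = 44 - 3*14
  ... = 218*(49) + 712*(-15)
Scale by -378/2 = -189: (a₀, b₀) = (-9261, 2835).
General solution: a = -9261 + 356t, b = 2835 - 109t for integer t.
a ≥ 0: smallest is -9261 mod 356 = 351 (at t = 27), with b = -108.

351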